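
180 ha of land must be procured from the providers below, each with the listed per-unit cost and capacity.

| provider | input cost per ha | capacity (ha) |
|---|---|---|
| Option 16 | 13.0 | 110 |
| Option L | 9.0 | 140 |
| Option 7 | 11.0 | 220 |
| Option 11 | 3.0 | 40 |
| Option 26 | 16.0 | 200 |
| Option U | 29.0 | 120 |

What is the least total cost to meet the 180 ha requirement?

Cheapest first:
Option 11 (3.0): use full 40 → 140 ha to go.
Option L (9.0): use full 140 → 0 ha to go.
Option 7, Option 16, Option 26, Option U: unused.
Cost = 40×3.0 + 140×9.0 = 1380.

1380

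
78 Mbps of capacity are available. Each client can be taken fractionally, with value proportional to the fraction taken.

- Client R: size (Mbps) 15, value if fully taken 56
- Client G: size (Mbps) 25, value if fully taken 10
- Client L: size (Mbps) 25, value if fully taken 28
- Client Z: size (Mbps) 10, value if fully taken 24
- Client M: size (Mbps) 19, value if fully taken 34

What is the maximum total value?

145.6

Sort by value density: Client R 56/15≈3.73, Client Z 24/10≈2.4, Client M 34/19≈1.79, Client L 28/25≈1.12, Client G 10/25≈0.4.
Take all of Client R (15 Mbps, value 56) — 63 Mbps left.
Client Z: take in full, 10 Mbps for value 24 — 53 left.
Client M: take in full, 19 Mbps for value 34 — 34 left.
Take all of Client L (25 Mbps, value 28) — 9 Mbps left.
Fill the last 9 Mbps with part of Client G: 9/25 of it earns 3.6.
Total value = 145.6.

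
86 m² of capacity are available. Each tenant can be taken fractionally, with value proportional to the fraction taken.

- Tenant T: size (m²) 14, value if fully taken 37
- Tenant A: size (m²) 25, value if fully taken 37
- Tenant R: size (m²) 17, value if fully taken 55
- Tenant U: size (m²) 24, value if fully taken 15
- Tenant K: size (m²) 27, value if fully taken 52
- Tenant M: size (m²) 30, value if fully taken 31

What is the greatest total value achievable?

184.1

Sort by value density: Tenant R 55/17≈3.24, Tenant T 37/14≈2.64, Tenant K 52/27≈1.93, Tenant A 37/25≈1.48, Tenant M 31/30≈1.03, Tenant U 15/24≈0.625.
All 17 m² of Tenant R fit (value 55) → 69 remain.
All 14 m² of Tenant T fit (value 37) → 55 remain.
Tenant K: take in full, 27 m² for value 52 → 28 left.
Take all of Tenant A (25 m², value 37) → 3 m² left.
Only 3 m² remain; take 3/30 of Tenant M for value 31×3/30 = 3.1.
Total value = 184.1.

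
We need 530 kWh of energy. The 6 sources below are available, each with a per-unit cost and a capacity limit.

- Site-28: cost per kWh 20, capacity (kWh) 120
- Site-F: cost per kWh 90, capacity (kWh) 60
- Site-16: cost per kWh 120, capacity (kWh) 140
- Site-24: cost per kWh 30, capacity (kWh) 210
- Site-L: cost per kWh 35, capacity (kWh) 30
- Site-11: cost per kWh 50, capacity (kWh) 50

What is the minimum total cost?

Fill from the cheapest source first.
Take 120 from Site-28 at 20 ; need 410 more.
Site-24 (30): use full 210 ; 200 kWh to go.
Site-L (35): use full 30 ; 170 kWh to go.
Site-11 (50): use full 50 ; 120 kWh to go.
Site-F at 90: take all 60 kWh ; 60 still needed.
Site-16 (120): take the remaining 60 ; done.
Cost = 120×20 + 210×30 + 30×35 + 50×50 + 60×90 + 60×120 = 24850.

24850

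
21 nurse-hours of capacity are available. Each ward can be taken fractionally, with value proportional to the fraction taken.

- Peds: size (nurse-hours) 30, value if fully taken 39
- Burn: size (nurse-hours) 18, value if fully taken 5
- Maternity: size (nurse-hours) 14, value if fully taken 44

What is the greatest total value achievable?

Best value per unit of size first: Maternity 44/14≈3.14, Peds 39/30≈1.3, Burn 5/18≈0.278.
Maternity: take in full, 14 nurse-hours for value 44 — 7 left.
Only 7 nurse-hours remain; take 7/30 of Peds for value 39×7/30 = 9.1.
Total value = 53.1.

53.1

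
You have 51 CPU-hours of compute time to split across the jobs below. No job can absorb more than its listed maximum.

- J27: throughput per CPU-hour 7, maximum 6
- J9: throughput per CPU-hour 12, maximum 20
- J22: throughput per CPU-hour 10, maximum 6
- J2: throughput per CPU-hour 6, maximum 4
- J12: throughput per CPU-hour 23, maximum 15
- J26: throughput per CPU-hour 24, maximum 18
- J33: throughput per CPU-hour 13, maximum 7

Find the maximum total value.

1000

Highest throughput per CPU-hour first: J26 24 > J12 23 > J33 13 > J9 12 > J22 10 > J27 7 > J2 6.
Give J26 18 to hit its cap of 18 ; 33 left.
Give J12 15 to hit its cap of 15 ; 18 left.
Give J33 7 to hit its cap of 7 ; 11 left.
J9: +11 (room for 20) → 11. Pool exhausted.
Total = 12×11 + 23×15 + 24×18 + 13×7 = 1000.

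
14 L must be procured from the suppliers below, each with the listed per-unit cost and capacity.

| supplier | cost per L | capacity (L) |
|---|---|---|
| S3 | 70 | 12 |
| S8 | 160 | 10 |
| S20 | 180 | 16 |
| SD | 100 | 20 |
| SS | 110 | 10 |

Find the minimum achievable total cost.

Use suppliers in increasing cost order.
S3 at 70: take all 12 L ; 2 still needed.
SD at 100: take 2 of its 20 ; requirement met.
SS, S8, S20: unused.
Cost = 12×70 + 2×100 = 1040.

1040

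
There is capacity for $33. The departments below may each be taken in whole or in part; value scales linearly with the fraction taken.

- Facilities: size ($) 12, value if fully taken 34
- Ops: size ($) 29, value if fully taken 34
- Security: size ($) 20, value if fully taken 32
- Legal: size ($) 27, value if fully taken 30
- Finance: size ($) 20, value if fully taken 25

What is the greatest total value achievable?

Sort by value density: Facilities 34/12≈2.83, Security 32/20≈1.6, Finance 25/20≈1.25, Ops 34/29≈1.17, Legal 30/27≈1.11.
All 12 $ of Facilities fit (value 34) — 21 remain.
All 20 $ of Security fit (value 32) — 1 remain.
Fill the last 1 $ with part of Finance: 1/20 of it earns 1.25.
Total value = 67.25.

67.25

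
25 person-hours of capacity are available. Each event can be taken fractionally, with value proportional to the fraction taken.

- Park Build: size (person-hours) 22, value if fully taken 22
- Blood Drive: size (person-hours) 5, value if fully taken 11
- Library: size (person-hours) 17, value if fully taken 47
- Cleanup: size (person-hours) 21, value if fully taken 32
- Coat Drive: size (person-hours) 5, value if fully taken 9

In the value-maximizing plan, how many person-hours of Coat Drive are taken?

Rank by value-to-size ratio: Library 47/17≈2.76, Blood Drive 11/5≈2.2, Coat Drive 9/5≈1.8, Cleanup 32/21≈1.52, Park Build 22/22≈1.
Library: take in full, 17 person-hours for value 47 — 8 left.
Take all of Blood Drive (5 person-hours, value 11) — 3 person-hours left.
3 person-hours left: a 3/5 share of Coat Drive gives 9×3/5 = 5.4.

3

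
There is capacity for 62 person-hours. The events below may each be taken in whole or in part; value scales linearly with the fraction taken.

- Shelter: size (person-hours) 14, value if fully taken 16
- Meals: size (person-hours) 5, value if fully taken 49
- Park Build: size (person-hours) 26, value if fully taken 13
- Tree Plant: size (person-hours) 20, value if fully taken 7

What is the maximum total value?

83.95

Rank by value-to-size ratio: Meals 49/5≈9.8, Shelter 16/14≈1.14, Park Build 13/26≈0.5, Tree Plant 7/20≈0.35.
All 5 person-hours of Meals fit (value 49) ; 57 remain.
All 14 person-hours of Shelter fit (value 16) ; 43 remain.
All 26 person-hours of Park Build fit (value 13) ; 17 remain.
Fill the last 17 person-hours with part of Tree Plant: 17/20 of it earns 5.95.
Total value = 83.95.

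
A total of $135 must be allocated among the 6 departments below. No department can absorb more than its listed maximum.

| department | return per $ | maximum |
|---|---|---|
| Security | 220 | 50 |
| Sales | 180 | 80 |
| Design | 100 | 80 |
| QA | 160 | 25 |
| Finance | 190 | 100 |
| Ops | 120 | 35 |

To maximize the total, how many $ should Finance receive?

Highest return per $ first: Security 220 > Finance 190 > Sales 180 > QA 160 > Ops 120 > Design 100.
Security: +50 to 50 (cap) — 85 left.
Finance: +85 (room for 100) → 85. Pool exhausted.

85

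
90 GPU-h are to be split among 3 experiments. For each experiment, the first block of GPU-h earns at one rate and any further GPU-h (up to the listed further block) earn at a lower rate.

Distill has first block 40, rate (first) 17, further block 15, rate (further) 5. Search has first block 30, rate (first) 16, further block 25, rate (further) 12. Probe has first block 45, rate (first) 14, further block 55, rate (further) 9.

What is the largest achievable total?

1440

Treat each block as its own option and order by rate: Distill/tier1 17 > Search/tier1 16 > Probe/tier1 14 > Search/tier2 12 > Probe/tier2 9 > Distill/tier2 5.
Distill/tier1 (17): +40 ; 50 left.
Search tier1 at 16: fill all 30 ; 20 left.
20 remain; put them into Probe tier1 at 14.
Total = 17×40 + 16×30 + 14×20 = 1440.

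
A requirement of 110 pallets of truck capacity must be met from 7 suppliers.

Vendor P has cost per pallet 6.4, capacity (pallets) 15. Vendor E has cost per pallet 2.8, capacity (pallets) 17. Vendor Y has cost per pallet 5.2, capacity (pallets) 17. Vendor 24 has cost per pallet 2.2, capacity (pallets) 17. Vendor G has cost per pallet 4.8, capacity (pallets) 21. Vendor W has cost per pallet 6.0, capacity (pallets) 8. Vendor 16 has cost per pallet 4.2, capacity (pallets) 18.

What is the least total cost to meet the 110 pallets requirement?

Cheapest first:
Vendor 24 (2.2): use full 17 → 93 pallets to go.
Vendor E (2.8): use full 17 → 76 pallets to go.
Vendor 16 (4.2): use full 18 → 58 pallets to go.
Take 21 from Vendor G at 4.8 → need 37 more.
Vendor Y at 5.2: take all 17 pallets → 20 still needed.
Take 8 from Vendor W at 6.0 → need 12 more.
Take 12 from Vendor P at 6.4 to finish.
Cost = 17×2.2 + 17×2.8 + 18×4.2 + 21×4.8 + 17×5.2 + 8×6.0 + 12×6.4 = 474.6.

474.6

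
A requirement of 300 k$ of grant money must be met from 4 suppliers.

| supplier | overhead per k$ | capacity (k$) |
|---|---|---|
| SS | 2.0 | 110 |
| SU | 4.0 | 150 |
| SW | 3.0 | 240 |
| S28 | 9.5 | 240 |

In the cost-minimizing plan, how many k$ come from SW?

190

Fill from the cheapest supplier first.
Take 110 from SS at 2.0 — need 190 more.
SW at 3.0: take 190 of its 240 — requirement met.
SU, S28: unused.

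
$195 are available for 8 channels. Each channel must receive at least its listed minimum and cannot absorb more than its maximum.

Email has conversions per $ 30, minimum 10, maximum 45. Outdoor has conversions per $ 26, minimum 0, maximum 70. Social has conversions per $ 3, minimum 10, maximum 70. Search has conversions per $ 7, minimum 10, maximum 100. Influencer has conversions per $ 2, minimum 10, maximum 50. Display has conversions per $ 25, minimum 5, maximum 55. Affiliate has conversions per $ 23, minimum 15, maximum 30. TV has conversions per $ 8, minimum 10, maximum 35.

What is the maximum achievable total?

4340

Meeting every minimum uses 10+0+10+10+10+5+15+10 = 70 $, leaving 125.
Highest conversions per $ first: Email 30 > Outdoor 26 > Display 25 > Affiliate 23 > TV 8 > Search 7 > Social 3 > Influencer 2.
Email: +35 to 45 (cap) → 90 left.
Outdoor: +70 to 70 (cap) → 20 left.
Only 20 left; Display takes them to reach 25.
Total = 30×45 + 26×70 + 3×10 + 7×10 + 2×10 + 25×25 + 23×15 + 8×10 = 4340.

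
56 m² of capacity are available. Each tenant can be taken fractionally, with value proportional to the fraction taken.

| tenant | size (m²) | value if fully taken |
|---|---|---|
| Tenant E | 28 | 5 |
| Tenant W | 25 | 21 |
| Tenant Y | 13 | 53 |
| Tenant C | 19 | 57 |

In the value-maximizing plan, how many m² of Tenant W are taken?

Best value per unit of size first: Tenant Y 53/13≈4.08, Tenant C 57/19≈3, Tenant W 21/25≈0.84, Tenant E 5/28≈0.179.
Take all of Tenant Y (13 m², value 53) — 43 m² left.
Take all of Tenant C (19 m², value 57) — 24 m² left.
Fill the last 24 m² with part of Tenant W: 24/25 of it earns 20.16.

24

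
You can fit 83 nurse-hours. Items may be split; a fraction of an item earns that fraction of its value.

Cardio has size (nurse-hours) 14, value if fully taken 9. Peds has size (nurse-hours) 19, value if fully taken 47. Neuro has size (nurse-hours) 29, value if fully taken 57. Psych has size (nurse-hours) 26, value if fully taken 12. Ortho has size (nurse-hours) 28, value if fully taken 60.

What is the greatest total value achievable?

Rank by value-to-size ratio: Peds 47/19≈2.47, Ortho 60/28≈2.14, Neuro 57/29≈1.97, Cardio 9/14≈0.643, Psych 12/26≈0.462.
All 19 nurse-hours of Peds fit (value 47) → 64 remain.
Take all of Ortho (28 nurse-hours, value 60) → 36 nurse-hours left.
Take all of Neuro (29 nurse-hours, value 57) → 7 nurse-hours left.
Only 7 nurse-hours remain; take 7/14 of Cardio for value 9×7/14 = 4.5.
Total value = 168.5.

168.5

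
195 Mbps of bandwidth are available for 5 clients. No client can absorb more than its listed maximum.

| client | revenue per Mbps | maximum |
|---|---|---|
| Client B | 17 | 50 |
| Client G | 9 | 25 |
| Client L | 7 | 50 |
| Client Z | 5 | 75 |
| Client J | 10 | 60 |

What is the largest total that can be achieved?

2075

Rank by revenue per Mbps: Client B 17 > Client J 10 > Client G 9 > Client L 7 > Client Z 5.
Client B takes 50 to reach its cap of 50 ; 145 left.
Client J: +60 to 60 (cap) ; 85 left.
Client G: +25 to 25 (cap) ; 60 left.
Give Client L 50 to hit its cap of 50 ; 10 left.
Client Z: +10 (room for 75) → 10. Pool exhausted.
Total = 17×50 + 9×25 + 7×50 + 5×10 + 10×60 = 2075.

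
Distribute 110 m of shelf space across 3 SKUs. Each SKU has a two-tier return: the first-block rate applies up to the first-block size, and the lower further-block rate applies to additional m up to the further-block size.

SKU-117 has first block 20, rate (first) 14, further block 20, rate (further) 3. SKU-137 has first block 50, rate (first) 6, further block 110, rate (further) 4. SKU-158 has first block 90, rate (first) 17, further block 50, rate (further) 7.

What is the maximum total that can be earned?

1810

Treat each block as its own option and order by rate: SKU-158/T1 17 > SKU-117/T1 14 > SKU-158/T2 7 > SKU-137/T1 6 > SKU-137/T2 4 > SKU-117/T2 3.
SKU-158 T1 at 17: fill all 90 → 20 left.
Fill SKU-117 T1 block (20 at 14) → 0 left.
Total = 17×90 + 14×20 = 1810.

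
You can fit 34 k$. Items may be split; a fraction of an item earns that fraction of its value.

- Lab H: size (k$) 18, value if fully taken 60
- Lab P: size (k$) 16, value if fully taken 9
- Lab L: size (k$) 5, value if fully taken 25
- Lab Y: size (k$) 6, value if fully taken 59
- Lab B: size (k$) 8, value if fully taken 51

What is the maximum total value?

Best value per unit of size first: Lab Y 59/6≈9.83, Lab B 51/8≈6.38, Lab L 25/5≈5, Lab H 60/18≈3.33, Lab P 9/16≈0.562.
Take all of Lab Y (6 k$, value 59) ; 28 k$ left.
Lab B: take in full, 8 k$ for value 51 ; 20 left.
All 5 k$ of Lab L fit (value 25) ; 15 remain.
Fill the last 15 k$ with part of Lab H: 15/18 of it earns 50.
Total value = 185.

185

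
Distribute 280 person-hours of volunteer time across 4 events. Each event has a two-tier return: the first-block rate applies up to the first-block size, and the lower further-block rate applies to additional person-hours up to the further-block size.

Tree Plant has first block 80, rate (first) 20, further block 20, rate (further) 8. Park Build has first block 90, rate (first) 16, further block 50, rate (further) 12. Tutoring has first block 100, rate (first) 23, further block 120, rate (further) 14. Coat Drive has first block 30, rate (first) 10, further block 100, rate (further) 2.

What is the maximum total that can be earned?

Rank every tier by rate: Tutoring/first 23 > Tree Plant/first 20 > Park Build/first 16 > Tutoring/second 14 > Park Build/second 12 > Coat Drive/first 10 > Tree Plant/second 8 > Coat Drive/second 2.
Tutoring first at 23: fill all 100 → 180 left.
Tree Plant/first (20): +80 → 100 left.
Park Build/first (16): +90 → 10 left.
Tutoring second at 14: only 10 left, fill 10.
Total = 23×100 + 20×80 + 16×90 + 14×10 = 5480.

5480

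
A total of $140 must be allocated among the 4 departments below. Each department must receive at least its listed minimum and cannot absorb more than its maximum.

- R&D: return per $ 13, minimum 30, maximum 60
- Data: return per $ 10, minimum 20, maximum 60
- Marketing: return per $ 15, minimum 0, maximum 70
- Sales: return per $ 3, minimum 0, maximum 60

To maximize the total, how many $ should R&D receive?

Meeting every minimum uses 30+20+0+0 = 50 $, leaving 90.
Rank by return per $: Marketing 15 > R&D 13 > Data 10 > Sales 3.
Marketing: +70 to 70 (cap) ; 20 left.
R&D has room for 30 more but only 20 remain, so it gets 50.

50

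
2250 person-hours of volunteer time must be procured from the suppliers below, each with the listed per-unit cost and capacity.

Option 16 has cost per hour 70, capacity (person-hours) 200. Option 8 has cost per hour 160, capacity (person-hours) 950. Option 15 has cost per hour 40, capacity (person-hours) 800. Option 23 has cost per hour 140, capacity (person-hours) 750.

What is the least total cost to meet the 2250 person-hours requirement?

Cheapest first:
Take 800 from Option 15 at 40 ; need 1450 more.
Option 16 (70): use full 200 ; 1250 person-hours to go.
Option 23 at 140: take all 750 person-hours ; 500 still needed.
Option 8 (160): take the remaining 500 ; done.
Cost = 800×40 + 200×70 + 750×140 + 500×160 = 231000.

231000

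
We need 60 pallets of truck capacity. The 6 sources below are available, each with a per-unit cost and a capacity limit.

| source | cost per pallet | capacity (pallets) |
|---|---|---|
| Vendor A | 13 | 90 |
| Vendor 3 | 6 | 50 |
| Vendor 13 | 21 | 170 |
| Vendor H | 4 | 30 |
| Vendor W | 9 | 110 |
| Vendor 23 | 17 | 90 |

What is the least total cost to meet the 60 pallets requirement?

300

Fill from the cheapest source first.
Vendor H (4): use full 30 ; 30 pallets to go.
Take 30 from Vendor 3 at 6 to finish.
Vendor W, Vendor A, Vendor 23, Vendor 13: unused.
Cost = 30×4 + 30×6 = 300.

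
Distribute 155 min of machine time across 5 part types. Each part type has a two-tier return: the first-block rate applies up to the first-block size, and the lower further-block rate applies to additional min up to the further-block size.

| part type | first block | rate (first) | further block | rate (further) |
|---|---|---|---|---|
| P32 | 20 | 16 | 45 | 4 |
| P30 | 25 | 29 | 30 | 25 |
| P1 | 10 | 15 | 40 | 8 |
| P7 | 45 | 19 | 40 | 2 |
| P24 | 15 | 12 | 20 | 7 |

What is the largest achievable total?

3060

Rank every tier by rate: P30/tier1 29 > P30/tier2 25 > P7/tier1 19 > P32/tier1 16 > P1/tier1 15 > P24/tier1 12 > P1/tier2 8 > P24/tier2 7 > P32/tier2 4 > P7/tier2 2.
P30/tier1 (29): +25 → 130 left.
P30 tier2 at 25: fill all 30 → 100 left.
P7/tier1 (19): +45 → 55 left.
Fill P32 tier1 block (20 at 16) → 35 left.
P1/tier1 (15): +10 → 25 left.
Fill P24 tier1 block (15 at 12) → 10 left.
P1/tier2: +10 of 40 at 8; pool empty.
Total = 29×25 + 25×30 + 19×45 + 16×20 + 15×10 + 12×15 + 8×10 = 3060.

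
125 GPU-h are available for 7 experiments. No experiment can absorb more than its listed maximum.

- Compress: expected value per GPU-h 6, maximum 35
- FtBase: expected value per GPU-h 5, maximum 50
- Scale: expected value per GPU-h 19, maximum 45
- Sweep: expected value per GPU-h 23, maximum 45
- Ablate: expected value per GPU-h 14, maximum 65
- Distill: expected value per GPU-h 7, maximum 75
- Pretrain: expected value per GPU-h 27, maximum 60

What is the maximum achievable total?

Highest expected value per GPU-h first: Pretrain 27 > Sweep 23 > Scale 19 > Ablate 14 > Distill 7 > Compress 6 > FtBase 5.
Pretrain: +60 to 60 (cap) ; 65 left.
Sweep: +45 to 45 (cap) ; 20 left.
Scale: +20 (room for 45) → 20. Pool exhausted.
Total = 19×20 + 23×45 + 27×60 = 3035.

3035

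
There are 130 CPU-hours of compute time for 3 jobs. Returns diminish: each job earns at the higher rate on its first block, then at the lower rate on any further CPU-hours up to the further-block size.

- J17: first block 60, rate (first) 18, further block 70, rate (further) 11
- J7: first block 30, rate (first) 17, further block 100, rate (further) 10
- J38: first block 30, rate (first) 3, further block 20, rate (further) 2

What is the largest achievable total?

2030

Order all 6 blocks by rate: J17/tier1 18 > J7/tier1 17 > J17/tier2 11 > J7/tier2 10 > J38/tier1 3 > J38/tier2 2.
Fill J17 tier1 block (60 at 18) ; 70 left.
J7/tier1 (17): +30 ; 40 left.
J17/tier2: +40 of 70 at 11; pool empty.
Total = 18×60 + 17×30 + 11×40 = 2030.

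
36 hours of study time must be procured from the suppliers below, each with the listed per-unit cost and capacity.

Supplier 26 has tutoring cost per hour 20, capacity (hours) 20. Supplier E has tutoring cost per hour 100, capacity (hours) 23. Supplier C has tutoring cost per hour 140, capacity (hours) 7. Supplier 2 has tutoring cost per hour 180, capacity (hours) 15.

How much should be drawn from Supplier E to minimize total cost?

16

Cheapest first:
Supplier 26 at 20: take all 20 hours → 16 still needed.
Take 16 from Supplier E at 100 to finish.
Supplier C, Supplier 2: unused.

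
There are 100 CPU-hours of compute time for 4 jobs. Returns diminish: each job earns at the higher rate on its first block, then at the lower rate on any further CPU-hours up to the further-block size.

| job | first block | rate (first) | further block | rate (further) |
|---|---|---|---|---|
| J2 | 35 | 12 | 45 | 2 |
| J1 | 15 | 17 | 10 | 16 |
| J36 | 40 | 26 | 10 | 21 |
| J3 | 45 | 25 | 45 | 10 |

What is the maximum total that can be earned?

2460

Rank every tier by rate: J36/T1 26 > J3/T1 25 > J36/T2 21 > J1/T1 17 > J1/T2 16 > J2/T1 12 > J3/T2 10 > J2/T2 2.
J36 T1 at 26: fill all 40 → 60 left.
Fill J3 T1 block (45 at 25) → 15 left.
J36 T2 at 21: fill all 10 → 5 left.
J1/T1: +5 of 15 at 17; pool empty.
Total = 26×40 + 25×45 + 21×10 + 17×5 = 2460.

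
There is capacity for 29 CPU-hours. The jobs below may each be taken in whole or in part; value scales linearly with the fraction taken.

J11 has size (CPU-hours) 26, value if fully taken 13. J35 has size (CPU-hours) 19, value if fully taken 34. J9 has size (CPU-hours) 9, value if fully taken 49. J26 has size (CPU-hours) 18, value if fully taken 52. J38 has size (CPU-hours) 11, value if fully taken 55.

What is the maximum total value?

Best value per unit of size first: J9 49/9≈5.44, J38 55/11≈5, J26 52/18≈2.89, J35 34/19≈1.79, J11 13/26≈0.5.
All 9 CPU-hours of J9 fit (value 49) — 20 remain.
Take all of J38 (11 CPU-hours, value 55) — 9 CPU-hours left.
9 CPU-hours left: a 9/18 share of J26 gives 52×9/18 = 26.
Total value = 130.

130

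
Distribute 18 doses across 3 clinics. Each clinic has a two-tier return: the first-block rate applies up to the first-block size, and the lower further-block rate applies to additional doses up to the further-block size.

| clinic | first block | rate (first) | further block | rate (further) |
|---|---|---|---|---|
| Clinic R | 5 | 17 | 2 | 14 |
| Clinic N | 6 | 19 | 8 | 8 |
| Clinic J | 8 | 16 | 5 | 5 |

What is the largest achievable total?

Treat each block as its own option and order by rate: Clinic N/tier1 19 > Clinic R/tier1 17 > Clinic J/tier1 16 > Clinic R/tier2 14 > Clinic N/tier2 8 > Clinic J/tier2 5.
Clinic N/tier1 (19): +6 → 12 left.
Clinic R/tier1 (17): +5 → 7 left.
Clinic J/tier1: +7 of 8 at 16; pool empty.
Total = 19×6 + 17×5 + 16×7 = 311.

311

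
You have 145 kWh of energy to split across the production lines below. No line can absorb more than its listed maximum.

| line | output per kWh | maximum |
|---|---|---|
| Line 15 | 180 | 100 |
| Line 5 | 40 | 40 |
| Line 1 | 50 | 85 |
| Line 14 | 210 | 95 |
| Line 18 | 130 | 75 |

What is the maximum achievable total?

Order the production lines by output per kWh: Line 14 210 > Line 15 180 > Line 18 130 > Line 1 50 > Line 5 40.
Line 14: +95 to 95 (cap) — 50 left.
Line 15 has room for 100 but only 50 remain, so it gets 50.
Total = 180×50 + 210×95 = 28950.

28950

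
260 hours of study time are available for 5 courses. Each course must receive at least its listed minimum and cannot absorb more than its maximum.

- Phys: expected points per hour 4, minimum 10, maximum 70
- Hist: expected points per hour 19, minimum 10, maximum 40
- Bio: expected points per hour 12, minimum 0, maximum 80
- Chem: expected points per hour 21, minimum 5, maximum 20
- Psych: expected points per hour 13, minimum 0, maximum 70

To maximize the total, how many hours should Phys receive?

Meeting every minimum uses 10+10+0+5+0 = 25 hours, leaving 235.
Highest expected points per hour first: Chem 21 > Hist 19 > Psych 13 > Bio 12 > Phys 4.
Chem takes 15 more to reach its cap of 20 ; 220 left.
Give Hist 30 more to hit its cap of 40 ; 190 left.
Psych takes 70 more to reach its cap of 70 ; 120 left.
Give Bio 80 more to hit its cap of 80 ; 40 left.
Phys: +40 (room for 60) → 50. Pool exhausted.

50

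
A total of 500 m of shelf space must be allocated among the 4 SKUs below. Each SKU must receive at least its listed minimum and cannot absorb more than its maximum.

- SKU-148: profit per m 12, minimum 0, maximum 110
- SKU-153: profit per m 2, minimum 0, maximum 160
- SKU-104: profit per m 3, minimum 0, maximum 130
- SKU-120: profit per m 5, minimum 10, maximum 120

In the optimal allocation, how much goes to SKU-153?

140

Meeting every minimum uses 0+0+0+10 = 10 m, leaving 490.
Order the SKUs by profit per m: SKU-148 12 > SKU-120 5 > SKU-104 3 > SKU-153 2.
Give SKU-148 110 more to hit its cap of 110 ; 380 left.
SKU-120 takes 110 more to reach its cap of 120 ; 270 left.
Give SKU-104 130 more to hit its cap of 130 ; 140 left.
Only 140 left; SKU-153 takes them to reach 140.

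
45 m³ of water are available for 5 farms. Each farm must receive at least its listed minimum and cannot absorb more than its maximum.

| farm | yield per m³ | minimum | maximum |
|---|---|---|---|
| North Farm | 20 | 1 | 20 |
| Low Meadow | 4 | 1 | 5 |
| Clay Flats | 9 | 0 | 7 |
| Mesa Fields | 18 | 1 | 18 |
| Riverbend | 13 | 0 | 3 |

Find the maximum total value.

Meeting every minimum uses 1+1+0+1+0 = 3 m³, leaving 42.
Rank by yield per m³: North Farm 20 > Mesa Fields 18 > Riverbend 13 > Clay Flats 9 > Low Meadow 4.
Give North Farm 19 more to hit its cap of 20 ; 23 left.
Mesa Fields takes 17 more to reach its cap of 18 ; 6 left.
Give Riverbend 3 more to hit its cap of 3 ; 3 left.
Clay Flats has room for 7 more but only 3 remain, so it gets 3.
Total = 20×20 + 4×1 + 9×3 + 18×18 + 13×3 = 794.

794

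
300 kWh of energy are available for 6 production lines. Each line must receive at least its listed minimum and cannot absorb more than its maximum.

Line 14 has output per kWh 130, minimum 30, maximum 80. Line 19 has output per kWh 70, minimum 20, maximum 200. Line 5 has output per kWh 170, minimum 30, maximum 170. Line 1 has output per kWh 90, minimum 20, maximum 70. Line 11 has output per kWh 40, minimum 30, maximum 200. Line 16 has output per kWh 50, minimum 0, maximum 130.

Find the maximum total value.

41100

Meeting every minimum uses 30+20+30+20+30+0 = 130 kWh, leaving 170.
Order the production lines by output per kWh: Line 5 170 > Line 14 130 > Line 1 90 > Line 19 70 > Line 16 50 > Line 11 40.
Line 5 takes 140 more to reach its cap of 170 → 30 left.
Only 30 left; Line 14 takes them to reach 60.
Total = 130×60 + 70×20 + 170×170 + 90×20 + 40×30 = 41100.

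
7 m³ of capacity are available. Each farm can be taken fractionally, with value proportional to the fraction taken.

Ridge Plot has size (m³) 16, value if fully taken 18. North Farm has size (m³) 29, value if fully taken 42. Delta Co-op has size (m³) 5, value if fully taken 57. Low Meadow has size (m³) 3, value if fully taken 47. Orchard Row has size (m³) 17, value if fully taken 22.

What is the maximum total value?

92.6

Sort by value density: Low Meadow 47/3≈15.7, Delta Co-op 57/5≈11.4, North Farm 42/29≈1.45, Orchard Row 22/17≈1.29, Ridge Plot 18/16≈1.12.
All 3 m³ of Low Meadow fit (value 47) ; 4 remain.
Fill the last 4 m³ with part of Delta Co-op: 4/5 of it earns 45.6.
Total value = 92.6.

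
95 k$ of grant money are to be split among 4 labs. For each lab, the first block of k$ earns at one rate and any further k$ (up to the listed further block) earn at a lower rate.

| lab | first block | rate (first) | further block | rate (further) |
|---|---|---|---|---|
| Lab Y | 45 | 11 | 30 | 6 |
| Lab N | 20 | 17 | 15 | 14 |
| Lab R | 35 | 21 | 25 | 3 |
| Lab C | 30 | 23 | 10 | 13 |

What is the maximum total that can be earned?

Treat each block as its own option and order by rate: Lab C/T1 23 > Lab R/T1 21 > Lab N/T1 17 > Lab N/T2 14 > Lab C/T2 13 > Lab Y/T1 11 > Lab Y/T2 6 > Lab R/T2 3.
Lab C T1 at 23: fill all 30 — 65 left.
Fill Lab R T1 block (35 at 21) — 30 left.
Lab N T1 at 17: fill all 20 — 10 left.
Lab N/T2: +10 of 15 at 14; pool empty.
Total = 23×30 + 21×35 + 17×20 + 14×10 = 1905.

1905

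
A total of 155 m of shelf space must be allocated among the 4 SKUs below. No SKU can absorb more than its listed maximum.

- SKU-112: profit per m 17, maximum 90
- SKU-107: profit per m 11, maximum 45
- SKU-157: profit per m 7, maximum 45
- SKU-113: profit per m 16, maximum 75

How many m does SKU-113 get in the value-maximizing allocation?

65

Highest profit per m first: SKU-112 17 > SKU-113 16 > SKU-107 11 > SKU-157 7.
Give SKU-112 90 to hit its cap of 90 → 65 left.
SKU-113 has room for 75 but only 65 remain, so it gets 65.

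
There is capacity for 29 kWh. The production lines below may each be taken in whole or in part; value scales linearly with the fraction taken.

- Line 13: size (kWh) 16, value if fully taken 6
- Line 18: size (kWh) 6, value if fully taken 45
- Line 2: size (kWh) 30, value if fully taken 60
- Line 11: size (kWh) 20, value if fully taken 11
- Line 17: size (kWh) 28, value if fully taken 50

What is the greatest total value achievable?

91

Best value per unit of size first: Line 18 45/6≈7.5, Line 2 60/30≈2, Line 17 50/28≈1.79, Line 11 11/20≈0.55, Line 13 6/16≈0.375.
All 6 kWh of Line 18 fit (value 45) → 23 remain.
Only 23 kWh remain; take 23/30 of Line 2 for value 60×23/30 = 46.
Total value = 91.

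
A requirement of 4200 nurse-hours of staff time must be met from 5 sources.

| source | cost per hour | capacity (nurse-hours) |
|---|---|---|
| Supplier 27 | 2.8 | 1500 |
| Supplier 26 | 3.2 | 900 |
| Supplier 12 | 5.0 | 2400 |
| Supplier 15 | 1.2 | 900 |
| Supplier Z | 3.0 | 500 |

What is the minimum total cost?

11660

Use sources in increasing cost order.
Take 900 from Supplier 15 at 1.2 → need 3300 more.
Take 1500 from Supplier 27 at 2.8 → need 1800 more.
Take 500 from Supplier Z at 3.0 → need 1300 more.
Supplier 26 at 3.2: take all 900 nurse-hours → 400 still needed.
Supplier 12 at 5.0: take 400 of its 2400 → requirement met.
Cost = 900×1.2 + 1500×2.8 + 500×3.0 + 900×3.2 + 400×5.0 = 11660.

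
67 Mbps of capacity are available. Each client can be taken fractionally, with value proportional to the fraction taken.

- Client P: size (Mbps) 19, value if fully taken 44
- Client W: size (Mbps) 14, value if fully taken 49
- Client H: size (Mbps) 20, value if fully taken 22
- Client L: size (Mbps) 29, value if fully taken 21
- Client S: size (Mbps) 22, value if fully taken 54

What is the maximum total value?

160.2

Sort by value density: Client W 49/14≈3.5, Client S 54/22≈2.45, Client P 44/19≈2.32, Client H 22/20≈1.1, Client L 21/29≈0.724.
All 14 Mbps of Client W fit (value 49) → 53 remain.
All 22 Mbps of Client S fit (value 54) → 31 remain.
Client P: take in full, 19 Mbps for value 44 → 12 left.
12 Mbps left: a 12/20 share of Client H gives 22×12/20 = 13.2.
Total value = 160.2.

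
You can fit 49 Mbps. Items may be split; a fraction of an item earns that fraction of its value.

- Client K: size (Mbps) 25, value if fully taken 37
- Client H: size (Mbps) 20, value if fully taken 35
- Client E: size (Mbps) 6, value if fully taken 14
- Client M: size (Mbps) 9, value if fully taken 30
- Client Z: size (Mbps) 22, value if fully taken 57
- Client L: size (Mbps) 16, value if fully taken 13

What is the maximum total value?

122

Sort by value density: Client M 30/9≈3.33, Client Z 57/22≈2.59, Client E 14/6≈2.33, Client H 35/20≈1.75, Client K 37/25≈1.48, Client L 13/16≈0.812.
Client M: take in full, 9 Mbps for value 30 ; 40 left.
Client Z: take in full, 22 Mbps for value 57 ; 18 left.
Client E: take in full, 6 Mbps for value 14 ; 12 left.
12 Mbps left: a 12/20 share of Client H gives 35×12/20 = 21.
Total value = 122.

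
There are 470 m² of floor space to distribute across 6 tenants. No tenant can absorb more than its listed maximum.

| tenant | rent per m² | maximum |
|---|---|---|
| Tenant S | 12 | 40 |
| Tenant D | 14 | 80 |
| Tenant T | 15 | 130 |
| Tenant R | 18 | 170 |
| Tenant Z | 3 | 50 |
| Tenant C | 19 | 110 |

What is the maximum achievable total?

7940

Highest rent per m² first: Tenant C 19 > Tenant R 18 > Tenant T 15 > Tenant D 14 > Tenant S 12 > Tenant Z 3.
Tenant C: +110 to 110 (cap) → 360 left.
Tenant R takes 170 to reach its cap of 170 → 190 left.
Tenant T: +130 to 130 (cap) → 60 left.
Tenant D: +60 (room for 80) → 60. Pool exhausted.
Total = 14×60 + 15×130 + 18×170 + 19×110 = 7940.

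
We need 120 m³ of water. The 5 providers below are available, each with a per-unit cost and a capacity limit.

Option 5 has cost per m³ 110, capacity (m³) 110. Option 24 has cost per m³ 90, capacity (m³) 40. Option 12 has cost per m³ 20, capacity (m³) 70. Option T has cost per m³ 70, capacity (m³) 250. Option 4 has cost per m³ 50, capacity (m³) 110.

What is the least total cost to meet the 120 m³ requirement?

Fill from the cheapest provider first.
Option 12 at 20: take all 70 m³ → 50 still needed.
Take 50 from Option 4 at 50 to finish.
Option T, Option 24, Option 5: unused.
Cost = 70×20 + 50×50 = 3900.

3900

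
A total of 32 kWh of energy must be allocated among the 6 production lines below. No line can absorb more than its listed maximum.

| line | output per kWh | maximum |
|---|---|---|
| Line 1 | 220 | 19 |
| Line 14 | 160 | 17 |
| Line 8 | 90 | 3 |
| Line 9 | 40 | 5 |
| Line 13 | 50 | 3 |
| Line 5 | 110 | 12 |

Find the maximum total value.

6260

Order the production lines by output per kWh: Line 1 220 > Line 14 160 > Line 5 110 > Line 8 90 > Line 13 50 > Line 9 40.
Give Line 1 19 to hit its cap of 19 — 13 left.
Line 14: +13 (room for 17) → 13. Pool exhausted.
Total = 220×19 + 160×13 = 6260.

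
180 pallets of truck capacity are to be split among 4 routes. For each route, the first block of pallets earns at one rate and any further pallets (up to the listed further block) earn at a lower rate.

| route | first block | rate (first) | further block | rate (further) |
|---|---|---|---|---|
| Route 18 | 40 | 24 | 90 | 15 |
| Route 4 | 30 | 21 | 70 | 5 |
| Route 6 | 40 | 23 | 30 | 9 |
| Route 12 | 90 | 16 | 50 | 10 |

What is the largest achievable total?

Rank every tier by rate: Route 18/tier1 24 > Route 6/tier1 23 > Route 4/tier1 21 > Route 12/tier1 16 > Route 18/tier2 15 > Route 12/tier2 10 > Route 6/tier2 9 > Route 4/tier2 5.
Route 18/tier1 (24): +40 → 140 left.
Route 6 tier1 at 23: fill all 40 → 100 left.
Route 4 tier1 at 21: fill all 30 → 70 left.
Route 12/tier1: +70 of 90 at 16; pool empty.
Total = 24×40 + 23×40 + 21×30 + 16×70 = 3630.

3630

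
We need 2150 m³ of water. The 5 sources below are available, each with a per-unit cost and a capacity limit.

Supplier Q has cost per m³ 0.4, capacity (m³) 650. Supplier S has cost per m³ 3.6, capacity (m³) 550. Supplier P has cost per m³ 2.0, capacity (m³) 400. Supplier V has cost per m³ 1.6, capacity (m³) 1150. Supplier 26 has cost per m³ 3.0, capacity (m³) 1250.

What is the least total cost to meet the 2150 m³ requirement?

2800

Fill from the cheapest source first.
Take 650 from Supplier Q at 0.4 — need 1500 more.
Supplier V (1.6): use full 1150 — 350 m³ to go.
Supplier P (2.0): take the remaining 350 — done.
Supplier 26, Supplier S: unused.
Cost = 650×0.4 + 1150×1.6 + 350×2.0 = 2800.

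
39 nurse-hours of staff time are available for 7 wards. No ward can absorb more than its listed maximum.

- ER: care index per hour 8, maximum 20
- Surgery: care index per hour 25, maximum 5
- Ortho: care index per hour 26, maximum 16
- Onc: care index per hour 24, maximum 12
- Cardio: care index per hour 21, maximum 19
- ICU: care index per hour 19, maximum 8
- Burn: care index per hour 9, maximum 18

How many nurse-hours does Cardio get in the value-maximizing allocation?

Highest care index per hour first: Ortho 26 > Surgery 25 > Onc 24 > Cardio 21 > ICU 19 > Burn 9 > ER 8.
Ortho: +16 to 16 (cap) — 23 left.
Surgery: +5 to 5 (cap) — 18 left.
Onc takes 12 to reach its cap of 12 — 6 left.
Cardio has room for 19 but only 6 remain, so it gets 6.

6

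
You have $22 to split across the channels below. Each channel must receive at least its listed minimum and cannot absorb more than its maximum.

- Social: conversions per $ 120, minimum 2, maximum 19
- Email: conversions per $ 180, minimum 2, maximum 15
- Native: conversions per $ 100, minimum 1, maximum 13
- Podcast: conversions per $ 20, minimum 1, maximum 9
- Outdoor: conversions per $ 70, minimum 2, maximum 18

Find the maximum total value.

3320

Meeting every minimum uses 2+2+1+1+2 = 8 $, leaving 14.
Rank by conversions per $: Email 180 > Social 120 > Native 100 > Outdoor 70 > Podcast 20.
Give Email 13 more to hit its cap of 15 → 1 left.
Social: +1 (room for 17) → 3. Pool exhausted.
Total = 120×3 + 180×15 + 100×1 + 20×1 + 70×2 = 3320.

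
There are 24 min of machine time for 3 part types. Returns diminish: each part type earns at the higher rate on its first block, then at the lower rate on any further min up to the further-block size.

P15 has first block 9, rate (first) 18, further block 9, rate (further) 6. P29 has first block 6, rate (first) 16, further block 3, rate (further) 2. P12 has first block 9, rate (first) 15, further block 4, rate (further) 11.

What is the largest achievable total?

393

Order all 6 blocks by rate: P15/tier1 18 > P29/tier1 16 > P12/tier1 15 > P12/tier2 11 > P15/tier2 6 > P29/tier2 2.
P15/tier1 (18): +9 — 15 left.
P29 tier1 at 16: fill all 6 — 9 left.
P12/tier1 (15): +9 — 0 left.
Total = 18×9 + 16×6 + 15×9 = 393.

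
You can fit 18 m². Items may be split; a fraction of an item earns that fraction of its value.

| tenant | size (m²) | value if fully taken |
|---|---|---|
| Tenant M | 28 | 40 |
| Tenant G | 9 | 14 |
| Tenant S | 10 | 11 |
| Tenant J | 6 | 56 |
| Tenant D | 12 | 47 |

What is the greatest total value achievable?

Rank by value-to-size ratio: Tenant J 56/6≈9.33, Tenant D 47/12≈3.92, Tenant G 14/9≈1.56, Tenant M 40/28≈1.43, Tenant S 11/10≈1.1.
Take all of Tenant J (6 m², value 56) — 12 m² left.
Take all of Tenant D (12 m², value 47) — 0 m² left.
Total value = 103.

103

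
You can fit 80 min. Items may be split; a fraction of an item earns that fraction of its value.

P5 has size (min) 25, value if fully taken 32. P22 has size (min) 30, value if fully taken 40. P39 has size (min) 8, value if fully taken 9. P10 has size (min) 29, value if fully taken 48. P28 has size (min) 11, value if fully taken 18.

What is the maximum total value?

118.8

Rank by value-to-size ratio: P10 48/29≈1.66, P28 18/11≈1.64, P22 40/30≈1.33, P5 32/25≈1.28, P39 9/8≈1.12.
P10: take in full, 29 min for value 48 → 51 left.
P28: take in full, 11 min for value 18 → 40 left.
P22: take in full, 30 min for value 40 → 10 left.
Only 10 min remain; take 10/25 of P5 for value 32×10/25 = 12.8.
Total value = 118.8.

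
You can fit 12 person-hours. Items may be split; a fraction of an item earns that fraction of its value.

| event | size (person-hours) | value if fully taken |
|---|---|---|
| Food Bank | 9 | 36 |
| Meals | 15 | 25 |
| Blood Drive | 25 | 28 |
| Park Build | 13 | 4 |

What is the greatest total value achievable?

Rank by value-to-size ratio: Food Bank 36/9≈4, Meals 25/15≈1.67, Blood Drive 28/25≈1.12, Park Build 4/13≈0.308.
All 9 person-hours of Food Bank fit (value 36) → 3 remain.
Fill the last 3 person-hours with part of Meals: 3/15 of it earns 5.
Total value = 41.

41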